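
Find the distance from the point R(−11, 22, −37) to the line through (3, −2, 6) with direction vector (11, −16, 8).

√857

Direction vector d = (11, −16, 8).
AP = (−14, 24, −43); AP·d = -882, |AP|² = 2621, |d|² = 441.
distance² = |AP|² − (AP·d)²/|d|² = 2621 − 777924/441 = 857, so the distance is √857.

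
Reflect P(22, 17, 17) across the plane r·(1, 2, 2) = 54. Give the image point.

(14, 1, 1)

n = (1, 2, 2), |n|² = 9, n·P − 54 = 36, so t = 36/9 = 4.
Foot F = P − 4·n = (18, 9, 9); the reflection is 2F − P = (14, 1, 1).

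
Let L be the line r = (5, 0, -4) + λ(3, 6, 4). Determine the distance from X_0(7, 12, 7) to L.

Direction vector d = (3, 6, 4).
AP = (2, 12, 11); AP·d = 122, |AP|² = 269, |d|² = 61.
distance² = |AP|² − (AP·d)²/|d|² = 269 − 14884/61 = 25, so the distance is 5.

5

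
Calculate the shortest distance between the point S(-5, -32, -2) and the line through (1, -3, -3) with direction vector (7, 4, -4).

√554

Direction vector d = (7, 4, -4).
AP = (-6, -29, 1), and AP × d = (112, -17, 179).
|AP × d|² = 44874 and |d|² = 81, so the distance is √(44874/81) = √554.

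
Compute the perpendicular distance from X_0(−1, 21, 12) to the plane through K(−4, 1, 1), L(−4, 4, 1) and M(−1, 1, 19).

7√37/37

KL = (0, 3, 0) and KM = (3, 0, 18), so a normal is n = KL × KM = (54, 0, −9).
Then n·(−1, 21, 12) − (−225) = 63.
|n| = √(2916 + 0 + 81) = 9√37, so the distance is |63|/(9√37) = 7√37/37.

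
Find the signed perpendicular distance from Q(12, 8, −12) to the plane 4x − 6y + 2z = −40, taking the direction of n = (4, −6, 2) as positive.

8/√14

n·Q − (-40) = 16.
|n| = 2√14, so the signed distance is 8/√14.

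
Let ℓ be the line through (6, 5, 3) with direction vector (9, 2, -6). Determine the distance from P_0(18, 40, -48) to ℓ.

3√226

Direction vector d = (9, 2, -6).
AP = (12, 35, -51); AP·d = 484, |AP|² = 3970, |d|² = 121.
distance² = |AP|² − (AP·d)²/|d|² = 3970 − 234256/121 = 2034, so the distance is 3√226.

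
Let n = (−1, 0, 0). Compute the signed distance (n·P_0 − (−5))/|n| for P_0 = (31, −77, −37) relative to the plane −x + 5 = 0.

-26

n·P_0 − (-5) = -26.
|n| = 1, so the signed distance is -26/1 = -26.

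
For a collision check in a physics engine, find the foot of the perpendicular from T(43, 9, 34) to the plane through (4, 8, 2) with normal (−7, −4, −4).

n = (−7, −4, −4), |n|² = 81, and n·T − (-68) = -405.
t = -405/81 = -5, so the foot is T − t·n = (43, 9, 34) − (-5)·(−7, −4, −4) = (8, −11, 14).

(8, -11, 14)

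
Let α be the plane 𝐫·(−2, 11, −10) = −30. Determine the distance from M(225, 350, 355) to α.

Normal vector n = (−2, 11, −10), and n·(225, 350, 355) − (−30) = −120.
|n| = √(4 + 121 + 100) = 15, so the distance is |-120|/15 = 8.

8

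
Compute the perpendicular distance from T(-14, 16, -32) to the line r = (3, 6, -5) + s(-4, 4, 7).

√1037

Direction vector d = (-4, 4, 7).
AP = (-17, 10, -27); AP·d = -81, |AP|² = 1118, |d|² = 81.
distance² = |AP|² − (AP·d)²/|d|² = 1118 − 6561/81 = 1037, so the distance is √1037.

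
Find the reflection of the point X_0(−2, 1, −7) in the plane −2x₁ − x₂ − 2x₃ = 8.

With n = (−2, −1, −2), the signed offset is (n·X_0 − 8)/|n|² = 9/9 = 1.
X_0' = X_0 − 2t·n = (−2, 1, −7) − 2·(−2, −1, −2) = (2, 3, −3).

(2, 3, -3)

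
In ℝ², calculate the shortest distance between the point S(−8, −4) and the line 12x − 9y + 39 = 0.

d = |12·(-8) + (-9)·(-4) − (-39)| / √(144 + 81) = |-21|/15 = 7/5.

7/5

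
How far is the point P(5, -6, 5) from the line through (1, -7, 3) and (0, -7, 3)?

A direction vector is d = (-1, 0, 0).
AP = (4, 1, 2); AP·d = -4, |AP|² = 21, |d|² = 1.
distance² = |AP|² − (AP·d)²/|d|² = 21 − 16/1 = 5, so the distance is √5.

√5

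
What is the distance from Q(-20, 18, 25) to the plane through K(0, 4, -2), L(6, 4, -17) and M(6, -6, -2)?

KL = (6, 0, -15) and KM = (6, -10, 0), so a normal is n = KL × KM = (-150, -90, -60).
Then n·(-20, 18, 25) - (-240) = 120.
|n| = √(22500 + 8100 + 3600) = 30√38, so the distance is |120|/(30√38) = 2√38/19.

4/√38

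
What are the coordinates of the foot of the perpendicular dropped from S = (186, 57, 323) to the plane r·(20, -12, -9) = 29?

(914/5, 1473/25, 8111/25)

The perpendicular from S has direction n = (20, -12, -9): r = (186, 57, 323) + λ(20, -12, -9).
Substitute into the plane: n·(S + λn) = 29 gives 129 + 625λ = 29, so λ = -4/25.
Foot = (186, 57, 323) + (-4/25)·(20, -12, -9) = (914/5, 1473/25, 8111/25).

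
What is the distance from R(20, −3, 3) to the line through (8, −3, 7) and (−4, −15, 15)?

A direction vector is d = (−12, −12, 8).
AP = (12, 0, −4); AP·d = -176, |AP|² = 160, |d|² = 352.
distance² = |AP|² − (AP·d)²/|d|² = 160 − 30976/352 = 72, so the distance is 6√2.

6√2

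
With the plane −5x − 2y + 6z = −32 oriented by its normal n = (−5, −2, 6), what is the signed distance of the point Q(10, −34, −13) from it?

-28√65/65

n·Q − (-32) = -28.
|n| = √65, so the signed distance is -28√65/65.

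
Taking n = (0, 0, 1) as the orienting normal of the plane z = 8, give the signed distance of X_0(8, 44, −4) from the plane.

n·X_0 − 8 = -12.
|n| = 1, so the signed distance is -12/1 = -12.

-12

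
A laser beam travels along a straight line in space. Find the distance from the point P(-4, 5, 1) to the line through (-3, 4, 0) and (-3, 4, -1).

√2

A direction vector is d = (0, 0, -1).
AP = (-1, 1, 1), and AP × d = (-1, -1, 0).
|AP × d|² = 2 and |d|² = 1, so the distance is √2.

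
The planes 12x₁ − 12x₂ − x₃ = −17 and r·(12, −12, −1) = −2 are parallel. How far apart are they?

15/17

With common normal n = (12, −12, −1) (|n| = 17), the distance is |(-17) − (-2)|/|n| = 15/17.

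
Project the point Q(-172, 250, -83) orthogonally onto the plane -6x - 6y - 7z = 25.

(-1844/11, 2798/11, -857/11)

The perpendicular from Q has direction n = (-6, -6, -7): r = (-172, 250, -83) + λ(-6, -6, -7).
Substitute into the plane: n·(Q + λn) = 25 gives 113 + 121λ = 25, so λ = -8/11.
Foot = (-172, 250, -83) + (-8/11)·(-6, -6, -7) = (-1844/11, 2798/11, -857/11).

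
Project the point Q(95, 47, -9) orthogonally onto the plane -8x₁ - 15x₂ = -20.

n = (-8, -15, 0), |n|² = 289, and n·Q − (-20) = -1445.
t = -1445/289 = -5, so the foot is Q − t·n = (95, 47, -9) − (-5)·(-8, -15, 0) = (55, -28, -9).

(55, -28, -9)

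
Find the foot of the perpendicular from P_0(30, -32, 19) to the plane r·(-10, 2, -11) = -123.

n = (-10, 2, -11), |n|² = 225, and n·P_0 − (-123) = -450.
t = -450/225 = -2, so the foot is P_0 − t·n = (30, -32, 19) − (-2)·(-10, 2, -11) = (10, -28, -3).

(10, -28, -3)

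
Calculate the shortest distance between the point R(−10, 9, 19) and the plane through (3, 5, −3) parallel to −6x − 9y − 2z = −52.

2/11

Parallel planes share the normal n = (−6, −9, −2); since (3, 5, −3) lies on the plane, its equation is −6x − 9y − 2z = -57.
d = |(-6)·(-10) + (-9)·9 + (-2)·19 − (-57)| / √(36 + 81 + 4) = |-2| / 11 = 2/11.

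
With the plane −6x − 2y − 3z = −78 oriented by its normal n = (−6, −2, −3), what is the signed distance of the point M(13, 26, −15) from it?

n·M − (-78) = -7.
|n| = 7, so the signed distance is -7/7 = -1.

-1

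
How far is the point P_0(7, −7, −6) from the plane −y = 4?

3

Normal vector n = (0, −1, 0), and n·(7, −7, −6) − 4 = 3.
|n| = √(0 + 1 + 0) = 1, so the distance is |3|/1 = 3.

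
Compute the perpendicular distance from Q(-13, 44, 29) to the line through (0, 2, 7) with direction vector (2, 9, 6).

Direction vector d = (2, 9, 6).
AP = (-13, 42, 22), and AP × d = (54, 122, -201).
|AP × d|² = 58201 and |d|² = 121, so the distance is √(58201/121) = √481.

√481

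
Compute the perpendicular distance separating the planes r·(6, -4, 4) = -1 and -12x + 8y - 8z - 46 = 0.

Divide the second equation by -2 to match normals: 6x - 4y + 4z = -23.
Both planes have normal n = (6, -4, 4), |n| = 2√17. Any point on the first plane is at distance |(-23) − (-1)|/|n| = 22/(2√17) = 11√17/17 from the second.

11√17/17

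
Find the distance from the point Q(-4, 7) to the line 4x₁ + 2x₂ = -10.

d = |4·(-4) + 2·7 − (-10)| / √(16 + 4) = |8|/(2√5) = 4/√5.

4√5/5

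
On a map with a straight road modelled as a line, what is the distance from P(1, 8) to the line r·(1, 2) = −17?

34√5/5

d = |1·1 + 2·8 − (-17)| / √(1 + 4) = |34|/√5 = 34√5/5.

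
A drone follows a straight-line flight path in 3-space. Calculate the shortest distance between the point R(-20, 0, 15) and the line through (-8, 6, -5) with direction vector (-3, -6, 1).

Direction vector d = (-3, -6, 1).
AP = (-12, -6, 20); AP·d = 92, |AP|² = 580, |d|² = 46.
distance² = |AP|² − (AP·d)²/|d|² = 580 − 8464/46 = 396, so the distance is 6√11.

6√11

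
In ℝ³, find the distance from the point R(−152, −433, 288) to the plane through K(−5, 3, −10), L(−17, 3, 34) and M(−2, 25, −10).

6

KL = (−12, 0, 44) and KM = (3, 22, 0), so a normal is n = KL × KM = (−968, 132, −264).
Then n·(−152, −433, 288) − 7876 = 6072.
|n| = √(937024 + 17424 + 69696) = 1012, so the distance is |6072|/1012 = 6.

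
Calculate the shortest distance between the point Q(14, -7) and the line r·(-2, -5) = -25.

The normal to the line is n = (-2, -5) with |n| = √29.
|n·Q − (-25)| = |7 − (-25)| = 32, so the distance is 32/√29 = 32√29/29.

32/√29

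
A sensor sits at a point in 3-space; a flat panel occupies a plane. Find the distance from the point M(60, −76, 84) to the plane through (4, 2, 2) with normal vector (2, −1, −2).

The plane has equation n·(r − (4, 2, 2)) = 0, i.e. n·r = 2.
n = (2, −1, −2); n·P − 2 = 26; |n| = 3; distance = 26/3.

26/3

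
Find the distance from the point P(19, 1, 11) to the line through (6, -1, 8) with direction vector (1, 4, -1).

2√41

Direction vector d = (1, 4, -1).
AP = (13, 2, 3); AP·d = 18, |AP|² = 182, |d|² = 18.
distance² = |AP|² − (AP·d)²/|d|² = 182 − 324/18 = 164, so the distance is 2√41.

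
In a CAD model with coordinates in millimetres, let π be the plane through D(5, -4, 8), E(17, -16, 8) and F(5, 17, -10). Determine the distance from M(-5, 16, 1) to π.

DE = (12, -12, 0) and DF = (0, 21, -18), so a normal is n = DE × DF = (216, 216, 252).
n = (216, 216, 252); n·P − 2232 = 396; |n| = 396; distance = 396/396 = 1.

1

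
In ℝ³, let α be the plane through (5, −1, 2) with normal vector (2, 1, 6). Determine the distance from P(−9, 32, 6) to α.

The plane has equation n·(r − (5, −1, 2)) = 0, i.e. n·r = 21.
n = (2, 1, 6); n·P − 21 = 29; |n| = √41; distance = 29/√41.

29/√41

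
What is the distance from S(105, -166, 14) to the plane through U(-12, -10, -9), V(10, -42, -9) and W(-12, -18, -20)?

4/3

UV = (22, -32, 0) and UW = (0, -8, -11), so a normal is n = UV × UW = (352, 242, -176).
Then n·(105, -166, 14) - (-5060) = -616.
|n| = √(123904 + 58564 + 30976) = 462, so the distance is |-616|/462 = 4/3.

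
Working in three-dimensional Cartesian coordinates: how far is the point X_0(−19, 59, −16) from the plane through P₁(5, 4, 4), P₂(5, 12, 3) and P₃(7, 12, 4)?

P₁P₂ = (0, 8, −1) and P₁P₃ = (2, 8, 0), so a normal is n = P₁P₂ × P₁P₃ = (8, −2, −16).
d = |8·(-19) + (-2)·59 + (-16)·(-16) − (-32)| / √(64 + 4 + 256) = |18| / 18 = 1.

1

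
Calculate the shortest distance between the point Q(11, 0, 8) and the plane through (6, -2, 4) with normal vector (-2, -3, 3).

4/√22

The plane has equation n·(r − (6, -2, 4)) = 0, i.e. n·r = 6.
d = |(-2)·11 + (-3)·0 + 3·8 − 6| / √(4 + 9 + 9) = |-4| / √22 = 2√22/11.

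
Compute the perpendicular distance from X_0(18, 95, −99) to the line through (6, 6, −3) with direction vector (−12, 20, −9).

3√809

Direction vector d = (−12, 20, −9).
AP = (12, 89, −96), and AP × d = (1119, 1260, 1308).
|AP × d|² = 4550625 and |d|² = 625, so the distance is √(4550625/625) = √7281 = 3√809.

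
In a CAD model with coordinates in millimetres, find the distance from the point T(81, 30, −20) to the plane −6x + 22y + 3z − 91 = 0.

n = (−6, 22, 3); n·P − 91 = 23; |n| = 23; distance = 23/23 = 1.

1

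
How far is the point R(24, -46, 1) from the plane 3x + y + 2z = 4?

12√14/7

Normal vector n = (3, 1, 2), and n·(24, -46, 1) - 4 = 24.
|n| = √(9 + 1 + 4) = √14, so the distance is |24|/√14 = 24/√14.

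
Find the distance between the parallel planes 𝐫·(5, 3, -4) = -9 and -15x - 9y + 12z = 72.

3/√2

Divide the second equation by -3 to match normals: 5x + 3y - 4z = -24.
With common normal n = (5, 3, -4) (|n| = 5√2), the distance is |(-9) − (-24)|/|n| = 15/(5√2) = 3/√2.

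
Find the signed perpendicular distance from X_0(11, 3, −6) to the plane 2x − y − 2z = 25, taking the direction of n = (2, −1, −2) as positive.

2

n·X_0 − 25 = 6.
|n| = 3, so the signed distance is 6/3 = 2.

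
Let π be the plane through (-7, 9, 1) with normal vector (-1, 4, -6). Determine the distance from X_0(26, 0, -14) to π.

The plane has equation n·(r − (-7, 9, 1)) = 0, i.e. n·r = 37.
Then n·(26, 0, -14) - 37 = 21.
|n| = √(1 + 16 + 36) = √53, so the distance is |21|/√53 = 21√53/53.

21/√53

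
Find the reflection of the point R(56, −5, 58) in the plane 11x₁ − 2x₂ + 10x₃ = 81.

With n = (11, −2, 10), the signed offset is (n·R − 81)/|n|² = 1125/225 = 5.
R' = R − 2t·n = (56, −5, 58) − 10·(11, −2, 10) = (−54, 15, −42).

(-54, 15, -42)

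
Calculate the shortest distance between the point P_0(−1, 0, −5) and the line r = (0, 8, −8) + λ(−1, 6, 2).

Direction vector d = (−1, 6, 2).
AP = (−1, −8, 3); AP·d = -41, |AP|² = 74, |d|² = 41.
distance² = |AP|² − (AP·d)²/|d|² = 74 − 1681/41 = 33, so the distance is √33.

√33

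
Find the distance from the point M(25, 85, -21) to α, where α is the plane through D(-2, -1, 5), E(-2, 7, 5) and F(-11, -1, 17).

DE = (0, 8, 0) and DF = (-9, 0, 12), so a normal is n = DE × DF = (96, 0, 72).
Then n·(25, 85, -21) - 168 = 720.
|n| = √(9216 + 0 + 5184) = 120, so the distance is |720|/120 = 6.

6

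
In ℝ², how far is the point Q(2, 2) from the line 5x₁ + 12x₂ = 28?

The normal to the line is n = (5, 12) with |n| = 13.
|n·Q − 28| = |34 − 28| = 6, so the distance is 6/13.

6/13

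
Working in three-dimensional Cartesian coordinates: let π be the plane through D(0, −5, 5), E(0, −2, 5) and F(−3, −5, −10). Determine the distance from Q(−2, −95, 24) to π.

DE = (0, 3, 0) and DF = (−3, 0, −15), so a normal is n = DE × DF = (−45, 0, 9).
d = |(-45)·(-2) + 9·24 − 45| / √(2025 + 0 + 81) = |261| / (9√26) = 29/√26.

29/√26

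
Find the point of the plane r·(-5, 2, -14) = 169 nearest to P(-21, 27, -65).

(-1, 19, -9)

n = (-5, 2, -14), |n|² = 225, and n·P − 169 = 900.
t = 900/225 = 4, so the foot is P − t·n = (-21, 27, -65) − 4·(-5, 2, -14) = (-1, 19, -9).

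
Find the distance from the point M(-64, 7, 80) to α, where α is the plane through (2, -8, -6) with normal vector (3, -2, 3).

15√22/11

The plane has equation n·(r − (2, -8, -6)) = 0, i.e. n·r = 4.
Then n·(-64, 7, 80) - 4 = 30.
|n| = √(9 + 4 + 9) = √22, so the distance is |30|/√22 = 15√22/11.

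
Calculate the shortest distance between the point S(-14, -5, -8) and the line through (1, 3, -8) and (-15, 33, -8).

A direction vector is d = (-16, 30, 0).
AP = (-15, -8, 0); AP·d = 0, |AP|² = 289, |d|² = 1156.
distance² = |AP|² − (AP·d)²/|d|² = 289 − 0/1156 = 289, so the distance is 17.

17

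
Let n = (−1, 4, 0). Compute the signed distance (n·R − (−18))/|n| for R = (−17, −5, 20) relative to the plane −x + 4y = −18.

n·R − (-18) = 15.
|n| = √17, so the signed distance is 15/√17.

15/√17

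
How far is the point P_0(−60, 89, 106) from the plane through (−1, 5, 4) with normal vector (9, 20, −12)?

The plane has equation n·(r − (−1, 5, 4)) = 0, i.e. n·r = 43.
Then n·(−60, 89, 106) − 43 = −75.
|n| = √(81 + 400 + 144) = 25, so the distance is |-75|/25 = 3.

3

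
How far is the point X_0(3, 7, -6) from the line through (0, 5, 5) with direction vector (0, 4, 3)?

Direction vector d = (0, 4, 3).
AP = (3, 2, -11), and AP × d = (50, -9, 12).
|AP × d|² = 2725 and |d|² = 25, so the distance is √(2725/25) = √109.

√109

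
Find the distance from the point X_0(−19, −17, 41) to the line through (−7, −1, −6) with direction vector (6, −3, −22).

√493

Direction vector d = (6, −3, −22).
AP = (−12, −16, 47), and AP × d = (493, 18, 132).
|AP × d|² = 260797 and |d|² = 529, so the distance is √(260797/529) = √493.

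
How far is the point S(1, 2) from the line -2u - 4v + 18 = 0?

4/√5

The normal to the line is n = (-2, -4) with |n| = 2√5.
|n·S − (-18)| = |-10 − (-18)| = 8, so the distance is 8/(2√5) = 4/√5.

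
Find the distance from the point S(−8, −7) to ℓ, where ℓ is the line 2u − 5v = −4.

The normal to the line is n = (2, −5) with |n| = √29.
|n·S − (-4)| = |19 − (-4)| = 23, so the distance is 23/√29.

23/√29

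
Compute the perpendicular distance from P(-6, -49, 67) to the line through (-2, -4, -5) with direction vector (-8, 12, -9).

Direction vector d = (-8, 12, -9).
AP = (-4, -45, 72); AP·d = -1156, |AP|² = 7225, |d|² = 289.
distance² = |AP|² − (AP·d)²/|d|² = 7225 − 1336336/289 = 2601, so the distance is 51.

51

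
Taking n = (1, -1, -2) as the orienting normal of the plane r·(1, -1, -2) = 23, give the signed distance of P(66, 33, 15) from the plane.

-10√6/3

n·P − 23 = -20.
|n| = √6, so the signed distance is -10√6/3.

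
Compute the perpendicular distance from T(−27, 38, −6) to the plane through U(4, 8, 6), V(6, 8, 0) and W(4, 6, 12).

15/√19

UV = (2, 0, −6) and UW = (0, −2, 6), so a normal is n = UV × UW = (−12, −12, −4).
Then n·(−27, 38, −6) − (−168) = 60.
|n| = √(144 + 144 + 16) = 4√19, so the distance is |60|/(4√19) = 15√19/19.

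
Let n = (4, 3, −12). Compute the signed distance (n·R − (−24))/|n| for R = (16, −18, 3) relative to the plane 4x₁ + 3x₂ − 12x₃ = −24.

-2/13

n·R − (-24) = -2.
|n| = 13, so the signed distance is -2/13.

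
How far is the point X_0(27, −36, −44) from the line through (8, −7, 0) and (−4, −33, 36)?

√2609

A direction vector is d = (−12, −26, 36).
AP = (19, −29, −44), and AP × d = (−2188, −156, −842).
|AP × d|² = 5520644 and |d|² = 2116, so the distance is √(5520644/2116) = √2609.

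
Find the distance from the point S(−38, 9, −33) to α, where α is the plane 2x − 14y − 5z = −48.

11/15

n = (2, −14, −5); n·P − (-48) = 11; |n| = 15; distance = 11/15.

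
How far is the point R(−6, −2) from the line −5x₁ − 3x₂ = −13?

49√34/34

The normal to the line is n = (−5, −3) with |n| = √34.
|n·R − (-13)| = |36 − (-13)| = 49, so the distance is 49/√34.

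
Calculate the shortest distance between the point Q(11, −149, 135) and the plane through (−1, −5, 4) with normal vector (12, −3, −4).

The plane has equation n·(r − (−1, −5, 4)) = 0, i.e. n·r = -13.
d = |12·11 + (-3)·(-149) + (-4)·135 − (-13)| / √(144 + 9 + 16) = |52| / 13 = 4.

4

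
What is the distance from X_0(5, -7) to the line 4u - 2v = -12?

23/√5

The normal to the line is n = (4, -2) with |n| = 2√5.
|n·X_0 − (-12)| = |34 − (-12)| = 46, so the distance is 46/(2√5) = 23√5/5.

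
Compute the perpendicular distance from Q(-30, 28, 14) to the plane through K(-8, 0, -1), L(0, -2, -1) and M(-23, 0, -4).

KL = (8, -2, 0) and KM = (-15, 0, -3), so a normal is n = KL × KM = (6, 24, -30).
d = |6·(-30) + 24·28 + (-30)·14 − (-18)| / √(36 + 576 + 900) = |90| / (6√42) = 15/√42.

5√42/14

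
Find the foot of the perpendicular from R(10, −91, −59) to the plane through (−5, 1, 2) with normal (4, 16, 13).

(30, -11, 6)

n = (4, 16, 13), |n|² = 441, and n·R − 22 = -2205.
t = -2205/441 = -5, so the foot is R − t·n = (10, −91, −59) − (-5)·(4, 16, 13) = (30, −11, 6).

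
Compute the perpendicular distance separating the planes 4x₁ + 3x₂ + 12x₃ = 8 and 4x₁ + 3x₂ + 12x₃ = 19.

With common normal n = (4, 3, 12) (|n| = 13), the distance is |8 − 19|/|n| = 11/13.

11/13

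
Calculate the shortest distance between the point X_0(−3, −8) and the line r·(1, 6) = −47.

4√37/37

d = |1·(-3) + 6·(-8) − (-47)| / √(1 + 36) = |-4|/√37 = 4√37/37.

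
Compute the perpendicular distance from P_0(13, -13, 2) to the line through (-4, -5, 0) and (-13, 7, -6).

4√6

A direction vector is d = (-9, 12, -6).
AP = (17, -8, 2), and AP × d = (24, 84, 132).
|AP × d|² = 25056 and |d|² = 261, so the distance is √(25056/261) = √96 = 4√6.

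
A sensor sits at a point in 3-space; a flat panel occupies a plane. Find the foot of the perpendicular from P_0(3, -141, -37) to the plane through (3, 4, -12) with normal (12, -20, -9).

(-57, -41, 8)

The perpendicular from P_0 has direction n = (12, -20, -9): r = (3, -141, -37) + λ(12, -20, -9).
Substitute into the plane: n·(P_0 + λn) = 64 gives 3189 + 625λ = 64, so λ = -5.
Foot = (3, -141, -37) + (-5)·(12, -20, -9) = (-57, -41, 8).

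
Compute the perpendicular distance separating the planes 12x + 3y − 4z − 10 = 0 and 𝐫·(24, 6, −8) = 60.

20/13

Divide the second equation by 2 to match normals: 12x + 3y − 4z = 30.
Both planes have normal n = (12, 3, −4), |n| = 13. Any point on the first plane is at distance |30 − 10|/|n| = 20/13 from the second.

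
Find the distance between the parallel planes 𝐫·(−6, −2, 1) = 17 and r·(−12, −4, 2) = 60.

13√41/41

Divide the second equation by 2 to match normals: −6x − 2y + z = 30.
Both planes have normal n = (−6, −2, 1), |n| = √41. Any point on the first plane is at distance |30 − 17|/|n| = 13/√41 from the second.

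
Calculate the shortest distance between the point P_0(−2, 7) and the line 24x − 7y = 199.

296/25

d = |24·(-2) + (-7)·7 − 199| / √(576 + 49) = |-296|/25 = 296/25.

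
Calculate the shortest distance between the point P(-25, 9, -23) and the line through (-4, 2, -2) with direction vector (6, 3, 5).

Direction vector d = (6, 3, 5).
AP = (-21, 7, -21); AP·d = -210, |AP|² = 931, |d|² = 70.
distance² = |AP|² − (AP·d)²/|d|² = 931 − 44100/70 = 301, so the distance is √301.

√301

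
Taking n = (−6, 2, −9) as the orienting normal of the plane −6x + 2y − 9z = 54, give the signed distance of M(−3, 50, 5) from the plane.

n·M − 54 = 19.
|n| = 11, so the signed distance is 19/11.

19/11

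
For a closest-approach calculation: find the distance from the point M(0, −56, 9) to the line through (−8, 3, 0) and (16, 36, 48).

A direction vector is d = (24, 33, 48).
AP = (8, −59, 9); AP·d = -1323, |AP|² = 3626, |d|² = 3969.
distance² = |AP|² − (AP·d)²/|d|² = 3626 − 1750329/3969 = 3185, so the distance is 7√65.

7√65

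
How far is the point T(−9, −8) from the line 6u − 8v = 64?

27/5

d = |6·(-9) + (-8)·(-8) − 64| / √(36 + 64) = |-54|/10 = 27/5.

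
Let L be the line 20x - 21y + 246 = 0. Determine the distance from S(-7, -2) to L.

148/29

The normal to the line is n = (20, -21) with |n| = 29.
|n·S − (-246)| = |-98 − (-246)| = 148, so the distance is 148/29.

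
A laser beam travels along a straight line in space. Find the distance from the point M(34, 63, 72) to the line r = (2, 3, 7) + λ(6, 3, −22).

Direction vector d = (6, 3, −22).
AP = (32, 60, 65), and AP × d = (−1515, 1094, −264).
|AP × d|² = 3561757 and |d|² = 529, so the distance is √(3561757/529) = √6733.

√6733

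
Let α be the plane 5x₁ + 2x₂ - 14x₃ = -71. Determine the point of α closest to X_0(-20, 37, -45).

The perpendicular from X_0 has direction n = (5, 2, -14): r = (-20, 37, -45) + λ(5, 2, -14).
Substitute into the plane: n·(X_0 + λn) = -71 gives 604 + 225λ = -71, so λ = -3.
Foot = (-20, 37, -45) + (-3)·(5, 2, -14) = (-35, 31, -3).

(-35, 31, -3)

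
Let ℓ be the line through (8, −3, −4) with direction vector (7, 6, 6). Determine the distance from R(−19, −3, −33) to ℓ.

√481

Direction vector d = (7, 6, 6).
AP = (−27, 0, −29), and AP × d = (174, −41, −162).
|AP × d|² = 58201 and |d|² = 121, so the distance is √(58201/121) = √481.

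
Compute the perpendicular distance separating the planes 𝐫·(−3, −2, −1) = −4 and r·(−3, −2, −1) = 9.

13/√14

With common normal n = (−3, −2, −1) (|n| = √14), the distance is |(-4) − 9|/|n| = 13/√14 = 13√14/14.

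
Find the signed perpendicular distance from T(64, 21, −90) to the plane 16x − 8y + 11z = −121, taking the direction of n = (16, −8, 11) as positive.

-13/21

n·T − (-121) = -13.
|n| = 21, so the signed distance is -13/21.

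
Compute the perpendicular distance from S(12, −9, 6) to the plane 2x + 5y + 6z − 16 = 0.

Normal vector n = (2, 5, 6), and n·(12, −9, 6) − 16 = −1.
|n| = √(4 + 25 + 36) = √65, so the distance is |-1|/√65 = 1/√65.

1/√65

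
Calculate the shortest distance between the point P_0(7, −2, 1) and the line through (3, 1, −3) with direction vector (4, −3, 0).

Direction vector d = (4, −3, 0).
AP = (4, −3, 4), and AP × d = (12, 16, 0).
|AP × d|² = 400 and |d|² = 25, so the distance is √(400/25) = √16 = 4.

4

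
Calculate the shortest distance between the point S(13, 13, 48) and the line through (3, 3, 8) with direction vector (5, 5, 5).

10√6

Direction vector d = (5, 5, 5).
AP = (10, 10, 40), and AP × d = (−150, 150, 0).
|AP × d|² = 45000 and |d|² = 75, so the distance is √(45000/75) = √600 = 10√6.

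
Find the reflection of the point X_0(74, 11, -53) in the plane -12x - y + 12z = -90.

n = (-12, -1, 12), |n|² = 289, n·X_0 − (-90) = -1445, so t = -1445/289 = -5.
Foot F = X_0 − (-5)·n = (14, 6, 7); the reflection is 2F − X_0 = (-46, 1, 67).

(-46, 1, 67)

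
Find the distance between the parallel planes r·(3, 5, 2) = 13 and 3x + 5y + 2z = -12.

25√38/38

Both planes have normal n = (3, 5, 2), |n| = √38. Any point on the first plane is at distance |(-12) − 13|/|n| = 25/√38 = 25√38/38 from the second.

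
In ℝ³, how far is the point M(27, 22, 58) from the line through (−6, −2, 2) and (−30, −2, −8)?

A direction vector is d = (−24, 0, −10).
AP = (33, 24, 56), and AP × d = (−240, −1014, 576).
|AP × d|² = 1417572 and |d|² = 676, so the distance is √(1417572/676) = √2097 = 3√233.

3√233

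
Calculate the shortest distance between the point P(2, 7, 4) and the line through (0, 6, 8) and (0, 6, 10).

A direction vector is d = (0, 0, 2).
AP = (2, 1, -4), and AP × d = (2, -4, 0).
|AP × d|² = 20 and |d|² = 4, so the distance is √(20/4) = √5.

√5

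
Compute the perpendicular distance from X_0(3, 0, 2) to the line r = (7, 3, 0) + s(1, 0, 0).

Direction vector d = (1, 0, 0).
AP = (-4, -3, 2), and AP × d = (0, 2, 3).
|AP × d|² = 13 and |d|² = 1, so the distance is √13.

√13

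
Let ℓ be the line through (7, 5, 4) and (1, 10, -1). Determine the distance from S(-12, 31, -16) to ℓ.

A direction vector is d = (-6, 5, -5).
AP = (-19, 26, -20), and AP × d = (-30, 25, 61).
|AP × d|² = 5246 and |d|² = 86, so the distance is √(5246/86) = √61.

√61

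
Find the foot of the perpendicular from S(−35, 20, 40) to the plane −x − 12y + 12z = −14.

The perpendicular from S has direction n = (−1, −12, 12): r = (−35, 20, 40) + μ(−1, −12, 12).
Substitute into the plane: n·(S + μn) = -14 gives 275 + 289μ = -14, so μ = -1.
Foot = (−35, 20, 40) + (-1)·(−1, −12, 12) = (−34, 32, 28).

(-34, 32, 28)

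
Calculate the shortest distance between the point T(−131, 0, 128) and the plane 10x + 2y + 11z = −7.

n = (10, 2, 11); n·P − (-7) = 105; |n| = 15; distance = 105/15 = 7.

7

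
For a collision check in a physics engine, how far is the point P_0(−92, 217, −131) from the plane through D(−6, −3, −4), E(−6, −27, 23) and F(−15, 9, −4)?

4

DE = (0, −24, 27) and DF = (−9, 12, 0), so a normal is n = DE × DF = (−324, −243, −216).
Then n·(−92, 217, −131) − 3537 = 1836.
|n| = √(104976 + 59049 + 46656) = 459, so the distance is |1836|/459 = 4.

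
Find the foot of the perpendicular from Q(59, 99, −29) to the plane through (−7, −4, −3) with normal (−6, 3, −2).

The perpendicular from Q has direction n = (−6, 3, −2): r = (59, 99, −29) + λ(−6, 3, −2).
Substitute into the plane: n·(Q + λn) = 36 gives 1 + 49λ = 36, so λ = 5/7.
Foot = (59, 99, −29) + (5/7)·(−6, 3, −2) = (383/7, 708/7, −213/7).

(383/7, 708/7, -213/7)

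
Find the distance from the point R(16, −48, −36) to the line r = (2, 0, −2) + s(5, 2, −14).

Direction vector d = (5, 2, −14).
AP = (14, −48, −34), and AP × d = (740, 26, 268).
|AP × d|² = 620100 and |d|² = 225, so the distance is √(620100/225) = √2756 = 2√689.

2√689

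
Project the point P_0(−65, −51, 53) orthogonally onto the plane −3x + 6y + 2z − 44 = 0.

(-68, -45, 55)

n = (−3, 6, 2), |n|² = 49, and n·P_0 − 44 = -49.
t = -49/49 = -1, so the foot is P_0 − t·n = (−65, −51, 53) − (-1)·(−3, 6, 2) = (−68, −45, 55).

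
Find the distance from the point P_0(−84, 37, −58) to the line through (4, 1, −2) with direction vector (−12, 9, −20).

8√34

Direction vector d = (−12, 9, −20).
AP = (−88, 36, −56), and AP × d = (−216, −1088, −360).
|AP × d|² = 1360000 and |d|² = 625, so the distance is √(1360000/625) = √2176 = 8√34.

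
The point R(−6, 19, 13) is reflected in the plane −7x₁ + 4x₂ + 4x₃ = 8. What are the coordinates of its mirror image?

With n = (−7, 4, 4), the signed offset is (n·R − 8)/|n|² = 162/81 = 2.
R' = R − 2t·n = (−6, 19, 13) − 4·(−7, 4, 4) = (22, 3, −3).

(22, 3, -3)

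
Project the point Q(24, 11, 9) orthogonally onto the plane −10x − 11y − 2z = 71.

(4, -11, 5)

n = (−10, −11, −2), |n|² = 225, and n·Q − 71 = -450.
t = -450/225 = -2, so the foot is Q − t·n = (24, 11, 9) − (-2)·(−10, −11, −2) = (4, −11, 5).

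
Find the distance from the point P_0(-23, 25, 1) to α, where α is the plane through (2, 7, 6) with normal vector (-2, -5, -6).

The plane has equation n·(r − (2, 7, 6)) = 0, i.e. n·r = -75.
d = |(-2)·(-23) + (-5)·25 + (-6)·1 − (-75)| / √(4 + 25 + 36) = |-10| / √65 = 10/√65.

10/√65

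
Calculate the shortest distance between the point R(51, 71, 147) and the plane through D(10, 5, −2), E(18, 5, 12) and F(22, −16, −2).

DE = (8, 0, 14) and DF = (12, −21, 0), so a normal is n = DE × DF = (294, 168, −168).
Then n·(51, 71, 147) − 4116 = −1890.
|n| = √(86436 + 28224 + 28224) = 378, so the distance is |-1890|/378 = 5.

5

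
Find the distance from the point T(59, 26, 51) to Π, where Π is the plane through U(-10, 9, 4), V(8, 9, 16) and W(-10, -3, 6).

UV = (18, 0, 12) and UW = (0, -12, 2), so a normal is n = UV × UW = (144, -36, -216).
Then n·(59, 26, 51) - (-2628) = -828.
|n| = √(20736 + 1296 + 46656) = 36√53, so the distance is |-828|/(36√53) = 23√53/53.

23√53/53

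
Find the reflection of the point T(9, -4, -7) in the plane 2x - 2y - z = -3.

(-7, 12, 1)

n = (2, -2, -1), |n|² = 9, n·T − (-3) = 36, so t = 36/9 = 4.
Foot F = T − 4·n = (1, 4, -3); the reflection is 2F − T = (-7, 12, 1).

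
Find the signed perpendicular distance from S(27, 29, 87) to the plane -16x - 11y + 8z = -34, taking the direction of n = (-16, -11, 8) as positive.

-1

n·S − (-34) = -21.
|n| = 21, so the signed distance is -21/21 = -1.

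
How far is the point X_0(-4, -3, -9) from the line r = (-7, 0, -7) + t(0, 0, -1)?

Direction vector d = (0, 0, -1).
AP = (3, -3, -2), and AP × d = (3, 3, 0).
|AP × d|² = 18 and |d|² = 1, so the distance is √18 = 3√2.

3√2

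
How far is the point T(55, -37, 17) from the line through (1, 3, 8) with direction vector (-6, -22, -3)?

6√113

Direction vector d = (-6, -22, -3).
AP = (54, -40, 9), and AP × d = (318, 108, -1428).
|AP × d|² = 2151972 and |d|² = 529, so the distance is √(2151972/529) = √4068 = 6√113.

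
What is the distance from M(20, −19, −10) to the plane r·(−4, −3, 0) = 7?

6

n = (−4, −3, 0); n·P − 7 = -30; |n| = 5; distance = 30/5 = 6.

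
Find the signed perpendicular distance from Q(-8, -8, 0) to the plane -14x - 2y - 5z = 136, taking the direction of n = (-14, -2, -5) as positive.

-8/15

n·Q − 136 = -8.
|n| = 15, so the signed distance is -8/15.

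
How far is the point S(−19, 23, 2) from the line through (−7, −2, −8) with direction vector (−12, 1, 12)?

Direction vector d = (−12, 1, 12).
AP = (−12, 25, 10); AP·d = 289, |AP|² = 869, |d|² = 289.
distance² = |AP|² − (AP·d)²/|d|² = 869 − 83521/289 = 580, so the distance is 2√145.

2√145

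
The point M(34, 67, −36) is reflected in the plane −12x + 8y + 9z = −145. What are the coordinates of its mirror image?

With n = (−12, 8, 9), the signed offset is (n·M − (-145))/|n|² = -51/289 = -3/17.
M' = M − 2t·n = (34, 67, −36) − (-6/17)·(−12, 8, 9) = (506/17, 1187/17, −558/17).

(506/17, 1187/17, -558/17)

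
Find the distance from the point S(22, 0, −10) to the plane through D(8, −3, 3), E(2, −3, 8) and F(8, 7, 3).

8/√61

DE = (−6, 0, 5) and DF = (0, 10, 0), so a normal is n = DE × DF = (−50, 0, −60).
n = (−50, 0, −60); n·P − (-580) = 80; |n| = 10√61; distance = 80/(10√61) = 8√61/61.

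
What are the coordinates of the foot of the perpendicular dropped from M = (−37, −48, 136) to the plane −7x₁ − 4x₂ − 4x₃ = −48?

n = (−7, −4, −4), |n|² = 81, and n·M − (-48) = -45.
t = -45/81 = -5/9, so the foot is M − t·n = (−37, −48, 136) − (-5/9)·(−7, −4, −4) = (−368/9, −452/9, 1204/9).

(-368/9, -452/9, 1204/9)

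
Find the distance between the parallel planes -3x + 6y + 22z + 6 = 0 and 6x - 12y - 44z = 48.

18/23

Divide the second equation by -2 to match normals: -3x + 6y + 22z = -24.
Both planes have normal n = (-3, 6, 22), |n| = 23. Any point on the first plane is at distance |(-24) − (-6)|/|n| = 18/23 from the second.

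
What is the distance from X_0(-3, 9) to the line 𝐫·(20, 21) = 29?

100/29

The normal to the line is n = (20, 21) with |n| = 29.
|n·X_0 − 29| = |129 − 29| = 100, so the distance is 100/29.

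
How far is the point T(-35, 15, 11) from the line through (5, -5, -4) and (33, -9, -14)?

A direction vector is d = (28, -4, -10).
AP = (-40, 20, 15); AP·d = -1350, |AP|² = 2225, |d|² = 900.
distance² = |AP|² − (AP·d)²/|d|² = 2225 − 1822500/900 = 200, so the distance is 10√2.

10√2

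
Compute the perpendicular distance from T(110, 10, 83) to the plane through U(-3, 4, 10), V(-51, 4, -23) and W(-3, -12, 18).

UV = (-48, 0, -33) and UW = (0, -16, 8), so a normal is n = UV × UW = (-528, 384, 768).
Then n·(110, 10, 83) - 10800 = -1296.
|n| = √(278784 + 147456 + 589824) = 1008, so the distance is |-1296|/1008 = 9/7.

9/7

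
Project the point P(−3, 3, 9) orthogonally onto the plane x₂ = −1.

(-3, -1, 9)

The perpendicular from P has direction n = (0, 1, 0): r = (−3, 3, 9) + t(0, 1, 0).
Substitute into the plane: n·(P + tn) = -1 gives 3 + 1t = -1, so t = -4.
Foot = (−3, 3, 9) + (-4)·(0, 1, 0) = (−3, −1, 9).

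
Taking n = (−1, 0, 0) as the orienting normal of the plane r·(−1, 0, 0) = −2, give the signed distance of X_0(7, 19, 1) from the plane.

-5

n·X_0 − (-2) = -5.
|n| = 1, so the signed distance is -5/1 = -5.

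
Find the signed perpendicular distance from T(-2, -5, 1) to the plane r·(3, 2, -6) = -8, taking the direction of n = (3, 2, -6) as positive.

-2

n·T − (-8) = -14.
|n| = 7, so the signed distance is -14/7 = -2.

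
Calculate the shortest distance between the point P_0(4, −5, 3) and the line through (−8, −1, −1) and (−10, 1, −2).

A direction vector is d = (−2, 2, −1).
AP = (12, −4, 4); AP·d = -36, |AP|² = 176, |d|² = 9.
distance² = |AP|² − (AP·d)²/|d|² = 176 − 1296/9 = 32, so the distance is 4√2.

4√2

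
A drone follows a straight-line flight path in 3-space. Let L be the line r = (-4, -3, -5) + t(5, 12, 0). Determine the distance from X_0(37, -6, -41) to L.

Direction vector d = (5, 12, 0).
AP = (41, -3, -36), and AP × d = (432, -180, 507).
|AP × d|² = 476073 and |d|² = 169, so the distance is √(476073/169) = √2817 = 3√313.

3√313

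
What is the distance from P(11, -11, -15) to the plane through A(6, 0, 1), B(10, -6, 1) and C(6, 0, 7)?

AB = (4, -6, 0) and AC = (0, 0, 6), so a normal is n = AB × AC = (-36, -24, 0).
d = |(-36)·11 + (-24)·(-11) − (-216)| / √(1296 + 576 + 0) = |84| / (12√13) = 7√13/13.

7√13/13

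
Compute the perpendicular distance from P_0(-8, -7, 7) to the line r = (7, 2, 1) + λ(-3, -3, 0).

Direction vector d = (-3, -3, 0).
AP = (-15, -9, 6); AP·d = 72, |AP|² = 342, |d|² = 18.
distance² = |AP|² − (AP·d)²/|d|² = 342 − 5184/18 = 54, so the distance is 3√6.

3√6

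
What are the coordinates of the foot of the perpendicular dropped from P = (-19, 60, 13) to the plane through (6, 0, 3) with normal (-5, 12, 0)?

(6, 0, 13)

The perpendicular from P has direction n = (-5, 12, 0): r = (-19, 60, 13) + μ(-5, 12, 0).
Substitute into the plane: n·(P + μn) = -30 gives 815 + 169μ = -30, so μ = -5.
Foot = (-19, 60, 13) + (-5)·(-5, 12, 0) = (6, 0, 13).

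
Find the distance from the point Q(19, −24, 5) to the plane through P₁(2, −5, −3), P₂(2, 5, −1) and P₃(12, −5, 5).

P₁P₂ = (0, 10, 2) and P₁P₃ = (10, 0, 8), so a normal is n = P₁P₂ × P₁P₃ = (80, 20, −100).
Then n·(19, −24, 5) − 360 = 180.
|n| = √(6400 + 400 + 10000) = 20√42, so the distance is |180|/(20√42) = 3√42/14.

9/√42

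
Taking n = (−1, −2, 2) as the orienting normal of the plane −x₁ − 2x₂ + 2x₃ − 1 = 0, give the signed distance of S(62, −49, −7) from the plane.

n·S − 1 = 21.
|n| = 3, so the signed distance is 21/3 = 7.

7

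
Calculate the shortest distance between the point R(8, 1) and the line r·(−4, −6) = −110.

36/√13

The normal to the line is n = (−4, −6) with |n| = 2√13.
|n·R − (-110)| = |-38 − (-110)| = 72, so the distance is 72/(2√13) = 36√13/13.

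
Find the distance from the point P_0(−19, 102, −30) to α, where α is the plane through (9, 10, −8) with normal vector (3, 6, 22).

16/23

The plane has equation n·(r − (9, 10, −8)) = 0, i.e. n·r = -89.
n = (3, 6, 22); n·P − (-89) = -16; |n| = 23; distance = 16/23.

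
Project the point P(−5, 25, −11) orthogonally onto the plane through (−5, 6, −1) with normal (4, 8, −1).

The perpendicular from P has direction n = (4, 8, −1): r = (−5, 25, −11) + t(4, 8, −1).
Substitute into the plane: n·(P + tn) = 29 gives 191 + 81t = 29, so t = -2.
Foot = (−5, 25, −11) + (-2)·(4, 8, −1) = (−13, 9, −9).

(-13, 9, -9)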